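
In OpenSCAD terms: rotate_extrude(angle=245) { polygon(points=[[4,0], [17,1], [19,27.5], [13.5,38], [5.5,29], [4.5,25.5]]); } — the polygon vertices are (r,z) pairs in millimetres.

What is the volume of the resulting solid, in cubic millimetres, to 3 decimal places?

Volume = 21613.596 mm³

Profile (r,z), 6 vertices: (4,0) (17,1) (19,27.5) (13.5,38) (5.5,29) (4.5,25.5)
edge 0: (4,0)→(17,1)  cross = 4·1 − 17·0 = 4.0000; (r_i+r_j)·cross = 21·4.0000 = 84.0000
edge 1: (17,1)→(19,27.5)  cross = 17·27.5 − 19·1 = 448.5000; (r_i+r_j)·cross = 36·448.5000 = 16146.0000
edge 2: (19,27.5)→(13.5,38)  cross = 19·38 − 13.5·27.5 = 350.7500; (r_i+r_j)·cross = 32.5·350.7500 = 11399.3750
edge 3: (13.5,38)→(5.5,29)  cross = 13.5·29 − 5.5·38 = 182.5000; (r_i+r_j)·cross = 19·182.5000 = 3467.5000
edge 4: (5.5,29)→(4.5,25.5)  cross = 5.5·25.5 − 4.5·29 = 9.7500; (r_i+r_j)·cross = 10·9.7500 = 97.5000
edge 5: (4.5,25.5)→(4,0)  cross = 4.5·0 − 4·25.5 = -102.0000; (r_i+r_j)·cross = 8.5·-102.0000 = -867.0000
Σcross = 893.5000 → A = |Σcross|/2 = 446.7500 mm²
Σ(r_i+r_j)·cross = 30327.3750 → first moment M = |Σ|/6 = 5054.5625
R_c = M/A = 5054.5625/446.7500 = 11.3141 mm
θ = 245° = 4.276057 rad
V = θ·R_c·A = 4.276057·11.3141·446.7500 = 21613.596 mm³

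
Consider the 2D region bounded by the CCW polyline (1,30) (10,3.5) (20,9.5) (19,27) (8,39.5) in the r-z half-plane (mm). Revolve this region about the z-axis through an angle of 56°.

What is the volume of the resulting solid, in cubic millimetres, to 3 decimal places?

Profile (r,z), 5 vertices: (1,30) (10,3.5) (20,9.5) (19,27) (8,39.5)
edge 0: (1,30)→(10,3.5)  cross = 1·3.5 − 10·30 = -296.5000; (r_i+r_j)·cross = 11·-296.5000 = -3261.5000
edge 1: (10,3.5)→(20,9.5)  cross = 10·9.5 − 20·3.5 = 25.0000; (r_i+r_j)·cross = 30·25.0000 = 750.0000
edge 2: (20,9.5)→(19,27)  cross = 20·27 − 19·9.5 = 359.5000; (r_i+r_j)·cross = 39·359.5000 = 14020.5000
edge 3: (19,27)→(8,39.5)  cross = 19·39.5 − 8·27 = 534.5000; (r_i+r_j)·cross = 27·534.5000 = 14431.5000
edge 4: (8,39.5)→(1,30)  cross = 8·30 − 1·39.5 = 200.5000; (r_i+r_j)·cross = 9·200.5000 = 1804.5000
Σcross = 823.0000 → A = |Σcross|/2 = 411.5000 mm²
Σ(r_i+r_j)·cross = 27745.0000 → first moment M = |Σ|/6 = 4624.1667
R_c = M/A = 4624.1667/411.5000 = 11.2373 mm
θ = 56° = 0.977384 rad
V = θ·R_c·A = 0.977384·11.2373·411.5000 = 4519.588 mm³

Volume = 4519.588 mm³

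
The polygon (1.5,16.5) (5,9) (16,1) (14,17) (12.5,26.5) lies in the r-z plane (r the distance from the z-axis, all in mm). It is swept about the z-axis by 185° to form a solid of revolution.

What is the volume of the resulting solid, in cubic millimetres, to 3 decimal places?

Volume = 5867.779 mm³

Profile (r,z), 5 vertices: (1.5,16.5) (5,9) (16,1) (14,17) (12.5,26.5)
edge 0: (1.5,16.5)→(5,9)  cross = 1.5·9 − 5·16.5 = -69.0000; (r_i+r_j)·cross = 6.5·-69.0000 = -448.5000
edge 1: (5,9)→(16,1)  cross = 5·1 − 16·9 = -139.0000; (r_i+r_j)·cross = 21·-139.0000 = -2919.0000
edge 2: (16,1)→(14,17)  cross = 16·17 − 14·1 = 258.0000; (r_i+r_j)·cross = 30·258.0000 = 7740.0000
edge 3: (14,17)→(12.5,26.5)  cross = 14·26.5 − 12.5·17 = 158.5000; (r_i+r_j)·cross = 26.5·158.5000 = 4200.2500
edge 4: (12.5,26.5)→(1.5,16.5)  cross = 12.5·16.5 − 1.5·26.5 = 166.5000; (r_i+r_j)·cross = 14·166.5000 = 2331.0000
Σcross = 375.0000 → A = |Σcross|/2 = 187.5000 mm²
Σ(r_i+r_j)·cross = 10903.7500 → first moment M = |Σ|/6 = 1817.2917
R_c = M/A = 1817.2917/187.5000 = 9.6922 mm
θ = 185° = 3.228859 rad
V = θ·R_c·A = 3.228859·9.6922·187.5000 = 5867.779 mm³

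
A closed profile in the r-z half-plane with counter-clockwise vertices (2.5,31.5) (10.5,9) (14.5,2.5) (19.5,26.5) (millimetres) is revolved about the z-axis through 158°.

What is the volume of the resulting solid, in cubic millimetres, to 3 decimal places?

Profile (r,z), 4 vertices: (2.5,31.5) (10.5,9) (14.5,2.5) (19.5,26.5)
edge 0: (2.5,31.5)→(10.5,9)  cross = 2.5·9 − 10.5·31.5 = -308.2500; (r_i+r_j)·cross = 13·-308.2500 = -4007.2500
edge 1: (10.5,9)→(14.5,2.5)  cross = 10.5·2.5 − 14.5·9 = -104.2500; (r_i+r_j)·cross = 25·-104.2500 = -2606.2500
edge 2: (14.5,2.5)→(19.5,26.5)  cross = 14.5·26.5 − 19.5·2.5 = 335.5000; (r_i+r_j)·cross = 34·335.5000 = 11407.0000
edge 3: (19.5,26.5)→(2.5,31.5)  cross = 19.5·31.5 − 2.5·26.5 = 548.0000; (r_i+r_j)·cross = 22·548.0000 = 12056.0000
Σcross = 471.0000 → A = |Σcross|/2 = 235.5000 mm²
Σ(r_i+r_j)·cross = 16849.5000 → first moment M = |Σ|/6 = 2808.2500
R_c = M/A = 2808.2500/235.5000 = 11.9246 mm
θ = 158° = 2.757620 rad
V = θ·R_c·A = 2.757620·11.9246·235.5000 = 7744.087 mm³

Volume = 7744.087 mm³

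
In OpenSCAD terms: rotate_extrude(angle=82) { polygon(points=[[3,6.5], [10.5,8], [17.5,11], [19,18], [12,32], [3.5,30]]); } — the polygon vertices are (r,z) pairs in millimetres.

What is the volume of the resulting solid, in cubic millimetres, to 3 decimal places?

Profile (r,z), 6 vertices: (3,6.5) (10.5,8) (17.5,11) (19,18) (12,32) (3.5,30)
edge 0: (3,6.5)→(10.5,8)  cross = 3·8 − 10.5·6.5 = -44.2500; (r_i+r_j)·cross = 13.5·-44.2500 = -597.3750
edge 1: (10.5,8)→(17.5,11)  cross = 10.5·11 − 17.5·8 = -24.5000; (r_i+r_j)·cross = 28·-24.5000 = -686.0000
edge 2: (17.5,11)→(19,18)  cross = 17.5·18 − 19·11 = 106.0000; (r_i+r_j)·cross = 36.5·106.0000 = 3869.0000
edge 3: (19,18)→(12,32)  cross = 19·32 − 12·18 = 392.0000; (r_i+r_j)·cross = 31·392.0000 = 12152.0000
edge 4: (12,32)→(3.5,30)  cross = 12·30 − 3.5·32 = 248.0000; (r_i+r_j)·cross = 15.5·248.0000 = 3844.0000
edge 5: (3.5,30)→(3,6.5)  cross = 3.5·6.5 − 3·30 = -67.2500; (r_i+r_j)·cross = 6.5·-67.2500 = -437.1250
Σcross = 610.0000 → A = |Σcross|/2 = 305.0000 mm²
Σ(r_i+r_j)·cross = 18144.5000 → first moment M = |Σ|/6 = 3024.0833
R_c = M/A = 3024.0833/305.0000 = 9.9150 mm
θ = 82° = 1.431170 rad
V = θ·R_c·A = 1.431170·9.9150·305.0000 = 4327.977 mm³

Volume = 4327.977 mm³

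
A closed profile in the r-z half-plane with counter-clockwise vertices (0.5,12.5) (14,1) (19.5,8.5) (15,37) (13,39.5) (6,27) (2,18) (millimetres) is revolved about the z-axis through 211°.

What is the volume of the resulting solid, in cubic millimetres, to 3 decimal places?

Profile (r,z), 7 vertices: (0.5,12.5) (14,1) (19.5,8.5) (15,37) (13,39.5) (6,27) (2,18)
edge 0: (0.5,12.5)→(14,1)  cross = 0.5·1 − 14·12.5 = -174.5000; (r_i+r_j)·cross = 14.5·-174.5000 = -2530.2500
edge 1: (14,1)→(19.5,8.5)  cross = 14·8.5 − 19.5·1 = 99.5000; (r_i+r_j)·cross = 33.5·99.5000 = 3333.2500
edge 2: (19.5,8.5)→(15,37)  cross = 19.5·37 − 15·8.5 = 594.0000; (r_i+r_j)·cross = 34.5·594.0000 = 20493.0000
edge 3: (15,37)→(13,39.5)  cross = 15·39.5 − 13·37 = 111.5000; (r_i+r_j)·cross = 28·111.5000 = 3122.0000
edge 4: (13,39.5)→(6,27)  cross = 13·27 − 6·39.5 = 114.0000; (r_i+r_j)·cross = 19·114.0000 = 2166.0000
edge 5: (6,27)→(2,18)  cross = 6·18 − 2·27 = 54.0000; (r_i+r_j)·cross = 8·54.0000 = 432.0000
edge 6: (2,18)→(0.5,12.5)  cross = 2·12.5 − 0.5·18 = 16.0000; (r_i+r_j)·cross = 2.5·16.0000 = 40.0000
Σcross = 814.5000 → A = |Σcross|/2 = 407.2500 mm²
Σ(r_i+r_j)·cross = 27056.0000 → first moment M = |Σ|/6 = 4509.3333
R_c = M/A = 4509.3333/407.2500 = 11.0726 mm
θ = 211° = 3.682645 rad
V = θ·R_c·A = 3.682645·11.0726·407.2500 = 16606.273 mm³

Volume = 16606.273 mm³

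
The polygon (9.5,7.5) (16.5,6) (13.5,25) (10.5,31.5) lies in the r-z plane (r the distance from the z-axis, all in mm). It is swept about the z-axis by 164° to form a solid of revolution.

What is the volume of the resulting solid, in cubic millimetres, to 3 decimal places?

Volume = 3675.960 mm³

Profile (r,z), 4 vertices: (9.5,7.5) (16.5,6) (13.5,25) (10.5,31.5)
edge 0: (9.5,7.5)→(16.5,6)  cross = 9.5·6 − 16.5·7.5 = -66.7500; (r_i+r_j)·cross = 26·-66.7500 = -1735.5000
edge 1: (16.5,6)→(13.5,25)  cross = 16.5·25 − 13.5·6 = 331.5000; (r_i+r_j)·cross = 30·331.5000 = 9945.0000
edge 2: (13.5,25)→(10.5,31.5)  cross = 13.5·31.5 − 10.5·25 = 162.7500; (r_i+r_j)·cross = 24·162.7500 = 3906.0000
edge 3: (10.5,31.5)→(9.5,7.5)  cross = 10.5·7.5 − 9.5·31.5 = -220.5000; (r_i+r_j)·cross = 20·-220.5000 = -4410.0000
Σcross = 207.0000 → A = |Σcross|/2 = 103.5000 mm²
Σ(r_i+r_j)·cross = 7705.5000 → first moment M = |Σ|/6 = 1284.2500
R_c = M/A = 1284.2500/103.5000 = 12.4082 mm
θ = 164° = 2.862340 rad
V = θ·R_c·A = 2.862340·12.4082·103.5000 = 3675.960 mm³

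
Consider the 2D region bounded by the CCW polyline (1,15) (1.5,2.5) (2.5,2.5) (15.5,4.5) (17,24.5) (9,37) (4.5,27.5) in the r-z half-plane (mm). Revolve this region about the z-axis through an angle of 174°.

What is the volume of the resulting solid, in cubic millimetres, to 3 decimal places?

Volume = 10748.063 mm³

Profile (r,z), 7 vertices: (1,15) (1.5,2.5) (2.5,2.5) (15.5,4.5) (17,24.5) (9,37) (4.5,27.5)
edge 0: (1,15)→(1.5,2.5)  cross = 1·2.5 − 1.5·15 = -20.0000; (r_i+r_j)·cross = 2.5·-20.0000 = -50.0000
edge 1: (1.5,2.5)→(2.5,2.5)  cross = 1.5·2.5 − 2.5·2.5 = -2.5000; (r_i+r_j)·cross = 4·-2.5000 = -10.0000
edge 2: (2.5,2.5)→(15.5,4.5)  cross = 2.5·4.5 − 15.5·2.5 = -27.5000; (r_i+r_j)·cross = 18·-27.5000 = -495.0000
edge 3: (15.5,4.5)→(17,24.5)  cross = 15.5·24.5 − 17·4.5 = 303.2500; (r_i+r_j)·cross = 32.5·303.2500 = 9855.6250
edge 4: (17,24.5)→(9,37)  cross = 17·37 − 9·24.5 = 408.5000; (r_i+r_j)·cross = 26·408.5000 = 10621.0000
edge 5: (9,37)→(4.5,27.5)  cross = 9·27.5 − 4.5·37 = 81.0000; (r_i+r_j)·cross = 13.5·81.0000 = 1093.5000
edge 6: (4.5,27.5)→(1,15)  cross = 4.5·15 − 1·27.5 = 40.0000; (r_i+r_j)·cross = 5.5·40.0000 = 220.0000
Σcross = 782.7500 → A = |Σcross|/2 = 391.3750 mm²
Σ(r_i+r_j)·cross = 21235.1250 → first moment M = |Σ|/6 = 3539.1875
R_c = M/A = 3539.1875/391.3750 = 9.0430 mm
θ = 174° = 3.036873 rad
V = θ·R_c·A = 3.036873·9.0430·391.3750 = 10748.063 mm³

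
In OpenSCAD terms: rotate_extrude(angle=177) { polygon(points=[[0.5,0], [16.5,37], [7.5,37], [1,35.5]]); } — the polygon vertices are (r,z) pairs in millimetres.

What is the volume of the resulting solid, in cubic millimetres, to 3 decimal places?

Profile (r,z), 4 vertices: (0.5,0) (16.5,37) (7.5,37) (1,35.5)
edge 0: (0.5,0)→(16.5,37)  cross = 0.5·37 − 16.5·0 = 18.5000; (r_i+r_j)·cross = 17·18.5000 = 314.5000
edge 1: (16.5,37)→(7.5,37)  cross = 16.5·37 − 7.5·37 = 333.0000; (r_i+r_j)·cross = 24·333.0000 = 7992.0000
edge 2: (7.5,37)→(1,35.5)  cross = 7.5·35.5 − 1·37 = 229.2500; (r_i+r_j)·cross = 8.5·229.2500 = 1948.6250
edge 3: (1,35.5)→(0.5,0)  cross = 1·0 − 0.5·35.5 = -17.7500; (r_i+r_j)·cross = 1.5·-17.7500 = -26.6250
Σcross = 563.0000 → A = |Σcross|/2 = 281.5000 mm²
Σ(r_i+r_j)·cross = 10228.5000 → first moment M = |Σ|/6 = 1704.7500
R_c = M/A = 1704.7500/281.5000 = 6.0560 mm
θ = 177° = 3.089233 rad
V = θ·R_c·A = 3.089233·6.0560·281.5000 = 5266.370 mm³

Volume = 5266.370 mm³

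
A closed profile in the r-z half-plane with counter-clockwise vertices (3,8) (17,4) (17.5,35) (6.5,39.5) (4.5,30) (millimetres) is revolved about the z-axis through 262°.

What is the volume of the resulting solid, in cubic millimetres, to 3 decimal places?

Volume = 20232.379 mm³

Profile (r,z), 5 vertices: (3,8) (17,4) (17.5,35) (6.5,39.5) (4.5,30)
edge 0: (3,8)→(17,4)  cross = 3·4 − 17·8 = -124.0000; (r_i+r_j)·cross = 20·-124.0000 = -2480.0000
edge 1: (17,4)→(17.5,35)  cross = 17·35 − 17.5·4 = 525.0000; (r_i+r_j)·cross = 34.5·525.0000 = 18112.5000
edge 2: (17.5,35)→(6.5,39.5)  cross = 17.5·39.5 − 6.5·35 = 463.7500; (r_i+r_j)·cross = 24·463.7500 = 11130.0000
edge 3: (6.5,39.5)→(4.5,30)  cross = 6.5·30 − 4.5·39.5 = 17.2500; (r_i+r_j)·cross = 11·17.2500 = 189.7500
edge 4: (4.5,30)→(3,8)  cross = 4.5·8 − 3·30 = -54.0000; (r_i+r_j)·cross = 7.5·-54.0000 = -405.0000
Σcross = 828.0000 → A = |Σcross|/2 = 414.0000 mm²
Σ(r_i+r_j)·cross = 26547.2500 → first moment M = |Σ|/6 = 4424.5417
R_c = M/A = 4424.5417/414.0000 = 10.6873 mm
θ = 262° = 4.572763 rad
V = θ·R_c·A = 4.572763·10.6873·414.0000 = 20232.379 mm³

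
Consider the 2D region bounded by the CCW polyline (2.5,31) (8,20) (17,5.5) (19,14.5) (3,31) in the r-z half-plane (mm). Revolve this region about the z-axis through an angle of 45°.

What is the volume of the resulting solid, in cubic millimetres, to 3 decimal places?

Profile (r,z), 5 vertices: (2.5,31) (8,20) (17,5.5) (19,14.5) (3,31)
edge 0: (2.5,31)→(8,20)  cross = 2.5·20 − 8·31 = -198.0000; (r_i+r_j)·cross = 10.5·-198.0000 = -2079.0000
edge 1: (8,20)→(17,5.5)  cross = 8·5.5 − 17·20 = -296.0000; (r_i+r_j)·cross = 25·-296.0000 = -7400.0000
edge 2: (17,5.5)→(19,14.5)  cross = 17·14.5 − 19·5.5 = 142.0000; (r_i+r_j)·cross = 36·142.0000 = 5112.0000
edge 3: (19,14.5)→(3,31)  cross = 19·31 − 3·14.5 = 545.5000; (r_i+r_j)·cross = 22·545.5000 = 12001.0000
edge 4: (3,31)→(2.5,31)  cross = 3·31 − 2.5·31 = 15.5000; (r_i+r_j)·cross = 5.5·15.5000 = 85.2500
Σcross = 209.0000 → A = |Σcross|/2 = 104.5000 mm²
Σ(r_i+r_j)·cross = 7719.2500 → first moment M = |Σ|/6 = 1286.5417
R_c = M/A = 1286.5417/104.5000 = 12.3114 mm
θ = 45° = 0.785398 rad
V = θ·R_c·A = 0.785398·12.3114·104.5000 = 1010.447 mm³

Volume = 1010.447 mm³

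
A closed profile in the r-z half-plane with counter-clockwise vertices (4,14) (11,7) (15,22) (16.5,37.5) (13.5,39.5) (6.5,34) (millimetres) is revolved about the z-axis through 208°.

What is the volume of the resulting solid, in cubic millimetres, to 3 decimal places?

Volume = 9616.473 mm³

Profile (r,z), 6 vertices: (4,14) (11,7) (15,22) (16.5,37.5) (13.5,39.5) (6.5,34)
edge 0: (4,14)→(11,7)  cross = 4·7 − 11·14 = -126.0000; (r_i+r_j)·cross = 15·-126.0000 = -1890.0000
edge 1: (11,7)→(15,22)  cross = 11·22 − 15·7 = 137.0000; (r_i+r_j)·cross = 26·137.0000 = 3562.0000
edge 2: (15,22)→(16.5,37.5)  cross = 15·37.5 − 16.5·22 = 199.5000; (r_i+r_j)·cross = 31.5·199.5000 = 6284.2500
edge 3: (16.5,37.5)→(13.5,39.5)  cross = 16.5·39.5 − 13.5·37.5 = 145.5000; (r_i+r_j)·cross = 30·145.5000 = 4365.0000
edge 4: (13.5,39.5)→(6.5,34)  cross = 13.5·34 − 6.5·39.5 = 202.2500; (r_i+r_j)·cross = 20·202.2500 = 4045.0000
edge 5: (6.5,34)→(4,14)  cross = 6.5·14 − 4·34 = -45.0000; (r_i+r_j)·cross = 10.5·-45.0000 = -472.5000
Σcross = 513.2500 → A = |Σcross|/2 = 256.6250 mm²
Σ(r_i+r_j)·cross = 15893.7500 → first moment M = |Σ|/6 = 2648.9583
R_c = M/A = 2648.9583/256.6250 = 10.3223 mm
θ = 208° = 3.630285 rad
V = θ·R_c·A = 3.630285·10.3223·256.6250 = 9616.473 mm³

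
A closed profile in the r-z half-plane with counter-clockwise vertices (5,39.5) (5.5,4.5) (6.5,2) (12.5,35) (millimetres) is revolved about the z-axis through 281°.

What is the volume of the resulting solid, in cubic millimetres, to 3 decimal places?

Profile (r,z), 4 vertices: (5,39.5) (5.5,4.5) (6.5,2) (12.5,35)
edge 0: (5,39.5)→(5.5,4.5)  cross = 5·4.5 − 5.5·39.5 = -194.7500; (r_i+r_j)·cross = 10.5·-194.7500 = -2044.8750
edge 1: (5.5,4.5)→(6.5,2)  cross = 5.5·2 − 6.5·4.5 = -18.2500; (r_i+r_j)·cross = 12·-18.2500 = -219.0000
edge 2: (6.5,2)→(12.5,35)  cross = 6.5·35 − 12.5·2 = 202.5000; (r_i+r_j)·cross = 19·202.5000 = 3847.5000
edge 3: (12.5,35)→(5,39.5)  cross = 12.5·39.5 − 5·35 = 318.7500; (r_i+r_j)·cross = 17.5·318.7500 = 5578.1250
Σcross = 308.2500 → A = |Σcross|/2 = 154.1250 mm²
Σ(r_i+r_j)·cross = 7161.7500 → first moment M = |Σ|/6 = 1193.6250
R_c = M/A = 1193.6250/154.1250 = 7.7445 mm
θ = 281° = 4.904375 rad
V = θ·R_c·A = 4.904375·7.7445·154.1250 = 5853.985 mm³

Volume = 5853.985 mm³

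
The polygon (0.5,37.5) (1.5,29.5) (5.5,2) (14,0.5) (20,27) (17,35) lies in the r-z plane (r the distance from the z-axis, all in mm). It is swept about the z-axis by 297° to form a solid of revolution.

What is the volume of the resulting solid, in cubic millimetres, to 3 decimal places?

Volume = 26426.891 mm³

Profile (r,z), 6 vertices: (0.5,37.5) (1.5,29.5) (5.5,2) (14,0.5) (20,27) (17,35)
edge 0: (0.5,37.5)→(1.5,29.5)  cross = 0.5·29.5 − 1.5·37.5 = -41.5000; (r_i+r_j)·cross = 2·-41.5000 = -83.0000
edge 1: (1.5,29.5)→(5.5,2)  cross = 1.5·2 − 5.5·29.5 = -159.2500; (r_i+r_j)·cross = 7·-159.2500 = -1114.7500
edge 2: (5.5,2)→(14,0.5)  cross = 5.5·0.5 − 14·2 = -25.2500; (r_i+r_j)·cross = 19.5·-25.2500 = -492.3750
edge 3: (14,0.5)→(20,27)  cross = 14·27 − 20·0.5 = 368.0000; (r_i+r_j)·cross = 34·368.0000 = 12512.0000
edge 4: (20,27)→(17,35)  cross = 20·35 − 17·27 = 241.0000; (r_i+r_j)·cross = 37·241.0000 = 8917.0000
edge 5: (17,35)→(0.5,37.5)  cross = 17·37.5 − 0.5·35 = 620.0000; (r_i+r_j)·cross = 17.5·620.0000 = 10850.0000
Σcross = 1003.0000 → A = |Σcross|/2 = 501.5000 mm²
Σ(r_i+r_j)·cross = 30588.8750 → first moment M = |Σ|/6 = 5098.1458
R_c = M/A = 5098.1458/501.5000 = 10.1658 mm
θ = 297° = 5.183628 rad
V = θ·R_c·A = 5.183628·10.1658·501.5000 = 26426.891 mm³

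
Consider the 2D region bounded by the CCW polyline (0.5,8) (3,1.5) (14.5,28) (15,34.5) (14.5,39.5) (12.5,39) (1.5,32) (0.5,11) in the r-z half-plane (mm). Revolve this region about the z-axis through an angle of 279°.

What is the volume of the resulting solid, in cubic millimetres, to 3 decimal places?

Volume = 10399.968 mm³

Profile (r,z), 8 vertices: (0.5,8) (3,1.5) (14.5,28) (15,34.5) (14.5,39.5) (12.5,39) (1.5,32) (0.5,11)
edge 0: (0.5,8)→(3,1.5)  cross = 0.5·1.5 − 3·8 = -23.2500; (r_i+r_j)·cross = 3.5·-23.2500 = -81.3750
edge 1: (3,1.5)→(14.5,28)  cross = 3·28 − 14.5·1.5 = 62.2500; (r_i+r_j)·cross = 17.5·62.2500 = 1089.3750
edge 2: (14.5,28)→(15,34.5)  cross = 14.5·34.5 − 15·28 = 80.2500; (r_i+r_j)·cross = 29.5·80.2500 = 2367.3750
edge 3: (15,34.5)→(14.5,39.5)  cross = 15·39.5 − 14.5·34.5 = 92.2500; (r_i+r_j)·cross = 29.5·92.2500 = 2721.3750
edge 4: (14.5,39.5)→(12.5,39)  cross = 14.5·39 − 12.5·39.5 = 71.7500; (r_i+r_j)·cross = 27·71.7500 = 1937.2500
edge 5: (12.5,39)→(1.5,32)  cross = 12.5·32 − 1.5·39 = 341.5000; (r_i+r_j)·cross = 14·341.5000 = 4781.0000
edge 6: (1.5,32)→(0.5,11)  cross = 1.5·11 − 0.5·32 = 0.5000; (r_i+r_j)·cross = 2·0.5000 = 1.0000
edge 7: (0.5,11)→(0.5,8)  cross = 0.5·8 − 0.5·11 = -1.5000; (r_i+r_j)·cross = 1·-1.5000 = -1.5000
Σcross = 623.7500 → A = |Σcross|/2 = 311.8750 mm²
Σ(r_i+r_j)·cross = 12814.5000 → first moment M = |Σ|/6 = 2135.7500
R_c = M/A = 2135.7500/311.8750 = 6.8481 mm
θ = 279° = 4.869469 rad
V = θ·R_c·A = 4.869469·6.8481·311.8750 = 10399.968 mm³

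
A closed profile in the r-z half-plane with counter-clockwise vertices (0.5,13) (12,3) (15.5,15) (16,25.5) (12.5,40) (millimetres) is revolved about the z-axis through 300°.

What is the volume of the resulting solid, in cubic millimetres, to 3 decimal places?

Profile (r,z), 5 vertices: (0.5,13) (12,3) (15.5,15) (16,25.5) (12.5,40)
edge 0: (0.5,13)→(12,3)  cross = 0.5·3 − 12·13 = -154.5000; (r_i+r_j)·cross = 12.5·-154.5000 = -1931.2500
edge 1: (12,3)→(15.5,15)  cross = 12·15 − 15.5·3 = 133.5000; (r_i+r_j)·cross = 27.5·133.5000 = 3671.2500
edge 2: (15.5,15)→(16,25.5)  cross = 15.5·25.5 − 16·15 = 155.2500; (r_i+r_j)·cross = 31.5·155.2500 = 4890.3750
edge 3: (16,25.5)→(12.5,40)  cross = 16·40 − 12.5·25.5 = 321.2500; (r_i+r_j)·cross = 28.5·321.2500 = 9155.6250
edge 4: (12.5,40)→(0.5,13)  cross = 12.5·13 − 0.5·40 = 142.5000; (r_i+r_j)·cross = 13·142.5000 = 1852.5000
Σcross = 598.0000 → A = |Σcross|/2 = 299.0000 mm²
Σ(r_i+r_j)·cross = 17638.5000 → first moment M = |Σ|/6 = 2939.7500
R_c = M/A = 2939.7500/299.0000 = 9.8319 mm
θ = 300° = 5.235988 rad
V = θ·R_c·A = 5.235988·9.8319·299.0000 = 15392.495 mm³

Volume = 15392.495 mm³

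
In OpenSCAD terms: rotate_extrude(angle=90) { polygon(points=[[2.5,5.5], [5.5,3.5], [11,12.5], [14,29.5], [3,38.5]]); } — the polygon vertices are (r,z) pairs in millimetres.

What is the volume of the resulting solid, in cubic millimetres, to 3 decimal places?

Profile (r,z), 5 vertices: (2.5,5.5) (5.5,3.5) (11,12.5) (14,29.5) (3,38.5)
edge 0: (2.5,5.5)→(5.5,3.5)  cross = 2.5·3.5 − 5.5·5.5 = -21.5000; (r_i+r_j)·cross = 8·-21.5000 = -172.0000
edge 1: (5.5,3.5)→(11,12.5)  cross = 5.5·12.5 − 11·3.5 = 30.2500; (r_i+r_j)·cross = 16.5·30.2500 = 499.1250
edge 2: (11,12.5)→(14,29.5)  cross = 11·29.5 − 14·12.5 = 149.5000; (r_i+r_j)·cross = 25·149.5000 = 3737.5000
edge 3: (14,29.5)→(3,38.5)  cross = 14·38.5 − 3·29.5 = 450.5000; (r_i+r_j)·cross = 17·450.5000 = 7658.5000
edge 4: (3,38.5)→(2.5,5.5)  cross = 3·5.5 − 2.5·38.5 = -79.7500; (r_i+r_j)·cross = 5.5·-79.7500 = -438.6250
Σcross = 529.0000 → A = |Σcross|/2 = 264.5000 mm²
Σ(r_i+r_j)·cross = 11284.5000 → first moment M = |Σ|/6 = 1880.7500
R_c = M/A = 1880.7500/264.5000 = 7.1106 mm
θ = 90° = 1.570796 rad
V = θ·R_c·A = 1.570796·7.1106·264.5000 = 2954.275 mm³

Volume = 2954.275 mm³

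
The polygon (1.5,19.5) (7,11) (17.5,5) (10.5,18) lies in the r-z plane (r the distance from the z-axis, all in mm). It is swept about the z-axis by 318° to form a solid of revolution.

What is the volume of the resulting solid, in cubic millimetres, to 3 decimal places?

Volume = 4259.044 mm³

Profile (r,z), 4 vertices: (1.5,19.5) (7,11) (17.5,5) (10.5,18)
edge 0: (1.5,19.5)→(7,11)  cross = 1.5·11 − 7·19.5 = -120.0000; (r_i+r_j)·cross = 8.5·-120.0000 = -1020.0000
edge 1: (7,11)→(17.5,5)  cross = 7·5 − 17.5·11 = -157.5000; (r_i+r_j)·cross = 24.5·-157.5000 = -3858.7500
edge 2: (17.5,5)→(10.5,18)  cross = 17.5·18 − 10.5·5 = 262.5000; (r_i+r_j)·cross = 28·262.5000 = 7350.0000
edge 3: (10.5,18)→(1.5,19.5)  cross = 10.5·19.5 − 1.5·18 = 177.7500; (r_i+r_j)·cross = 12·177.7500 = 2133.0000
Σcross = 162.7500 → A = |Σcross|/2 = 81.3750 mm²
Σ(r_i+r_j)·cross = 4604.2500 → first moment M = |Σ|/6 = 767.3750
R_c = M/A = 767.3750/81.3750 = 9.4301 mm
θ = 318° = 5.550147 rad
V = θ·R_c·A = 5.550147·9.4301·81.3750 = 4259.044 mm³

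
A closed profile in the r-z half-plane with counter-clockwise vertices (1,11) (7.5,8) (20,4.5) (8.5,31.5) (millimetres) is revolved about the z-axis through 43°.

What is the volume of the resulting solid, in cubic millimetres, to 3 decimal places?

Profile (r,z), 4 vertices: (1,11) (7.5,8) (20,4.5) (8.5,31.5)
edge 0: (1,11)→(7.5,8)  cross = 1·8 − 7.5·11 = -74.5000; (r_i+r_j)·cross = 8.5·-74.5000 = -633.2500
edge 1: (7.5,8)→(20,4.5)  cross = 7.5·4.5 − 20·8 = -126.2500; (r_i+r_j)·cross = 27.5·-126.2500 = -3471.8750
edge 2: (20,4.5)→(8.5,31.5)  cross = 20·31.5 − 8.5·4.5 = 591.7500; (r_i+r_j)·cross = 28.5·591.7500 = 16864.8750
edge 3: (8.5,31.5)→(1,11)  cross = 8.5·11 − 1·31.5 = 62.0000; (r_i+r_j)·cross = 9.5·62.0000 = 589.0000
Σcross = 453.0000 → A = |Σcross|/2 = 226.5000 mm²
Σ(r_i+r_j)·cross = 13348.7500 → first moment M = |Σ|/6 = 2224.7917
R_c = M/A = 2224.7917/226.5000 = 9.8225 mm
θ = 43° = 0.750492 rad
V = θ·R_c·A = 0.750492·9.8225·226.5000 = 1669.687 mm³

Volume = 1669.687 mm³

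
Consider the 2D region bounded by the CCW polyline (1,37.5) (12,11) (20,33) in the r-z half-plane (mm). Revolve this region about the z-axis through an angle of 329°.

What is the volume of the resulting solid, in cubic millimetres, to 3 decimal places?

Profile (r,z), 3 vertices: (1,37.5) (12,11) (20,33)
edge 0: (1,37.5)→(12,11)  cross = 1·11 − 12·37.5 = -439.0000; (r_i+r_j)·cross = 13·-439.0000 = -5707.0000
edge 1: (12,11)→(20,33)  cross = 12·33 − 20·11 = 176.0000; (r_i+r_j)·cross = 32·176.0000 = 5632.0000
edge 2: (20,33)→(1,37.5)  cross = 20·37.5 − 1·33 = 717.0000; (r_i+r_j)·cross = 21·717.0000 = 15057.0000
Σcross = 454.0000 → A = |Σcross|/2 = 227.0000 mm²
Σ(r_i+r_j)·cross = 14982.0000 → first moment M = |Σ|/6 = 2497.0000
R_c = M/A = 2497.0000/227.0000 = 11.0000 mm
θ = 329° = 5.742133 rad
V = θ·R_c·A = 5.742133·11.0000·227.0000 = 14338.107 mm³

Volume = 14338.107 mm³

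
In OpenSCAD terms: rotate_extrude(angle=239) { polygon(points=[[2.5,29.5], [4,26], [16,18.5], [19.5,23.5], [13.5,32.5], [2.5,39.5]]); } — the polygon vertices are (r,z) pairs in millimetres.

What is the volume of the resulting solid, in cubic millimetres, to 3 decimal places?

Volume = 7583.751 mm³

Profile (r,z), 6 vertices: (2.5,29.5) (4,26) (16,18.5) (19.5,23.5) (13.5,32.5) (2.5,39.5)
edge 0: (2.5,29.5)→(4,26)  cross = 2.5·26 − 4·29.5 = -53.0000; (r_i+r_j)·cross = 6.5·-53.0000 = -344.5000
edge 1: (4,26)→(16,18.5)  cross = 4·18.5 − 16·26 = -342.0000; (r_i+r_j)·cross = 20·-342.0000 = -6840.0000
edge 2: (16,18.5)→(19.5,23.5)  cross = 16·23.5 − 19.5·18.5 = 15.2500; (r_i+r_j)·cross = 35.5·15.2500 = 541.3750
edge 3: (19.5,23.5)→(13.5,32.5)  cross = 19.5·32.5 − 13.5·23.5 = 316.5000; (r_i+r_j)·cross = 33·316.5000 = 10444.5000
edge 4: (13.5,32.5)→(2.5,39.5)  cross = 13.5·39.5 − 2.5·32.5 = 452.0000; (r_i+r_j)·cross = 16·452.0000 = 7232.0000
edge 5: (2.5,39.5)→(2.5,29.5)  cross = 2.5·29.5 − 2.5·39.5 = -25.0000; (r_i+r_j)·cross = 5·-25.0000 = -125.0000
Σcross = 363.7500 → A = |Σcross|/2 = 181.8750 mm²
Σ(r_i+r_j)·cross = 10908.3750 → first moment M = |Σ|/6 = 1818.0625
R_c = M/A = 1818.0625/181.8750 = 9.9962 mm
θ = 239° = 4.171337 rad
V = θ·R_c·A = 4.171337·9.9962·181.8750 = 7583.751 mm³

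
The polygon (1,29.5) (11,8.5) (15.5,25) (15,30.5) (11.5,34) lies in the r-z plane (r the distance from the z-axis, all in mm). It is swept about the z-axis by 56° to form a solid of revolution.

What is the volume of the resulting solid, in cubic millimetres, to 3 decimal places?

Profile (r,z), 5 vertices: (1,29.5) (11,8.5) (15.5,25) (15,30.5) (11.5,34)
edge 0: (1,29.5)→(11,8.5)  cross = 1·8.5 − 11·29.5 = -316.0000; (r_i+r_j)·cross = 12·-316.0000 = -3792.0000
edge 1: (11,8.5)→(15.5,25)  cross = 11·25 − 15.5·8.5 = 143.2500; (r_i+r_j)·cross = 26.5·143.2500 = 3796.1250
edge 2: (15.5,25)→(15,30.5)  cross = 15.5·30.5 − 15·25 = 97.7500; (r_i+r_j)·cross = 30.5·97.7500 = 2981.3750
edge 3: (15,30.5)→(11.5,34)  cross = 15·34 − 11.5·30.5 = 159.2500; (r_i+r_j)·cross = 26.5·159.2500 = 4220.1250
edge 4: (11.5,34)→(1,29.5)  cross = 11.5·29.5 − 1·34 = 305.2500; (r_i+r_j)·cross = 12.5·305.2500 = 3815.6250
Σcross = 389.5000 → A = |Σcross|/2 = 194.7500 mm²
Σ(r_i+r_j)·cross = 11021.2500 → first moment M = |Σ|/6 = 1836.8750
R_c = M/A = 1836.8750/194.7500 = 9.4320 mm
θ = 56° = 0.977384 rad
V = θ·R_c·A = 0.977384·9.4320·194.7500 = 1795.333 mm³

Volume = 1795.333 mm³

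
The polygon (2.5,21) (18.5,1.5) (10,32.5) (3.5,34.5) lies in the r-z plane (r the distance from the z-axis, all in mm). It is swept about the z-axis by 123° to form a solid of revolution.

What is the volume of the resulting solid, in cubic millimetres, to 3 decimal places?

Profile (r,z), 4 vertices: (2.5,21) (18.5,1.5) (10,32.5) (3.5,34.5)
edge 0: (2.5,21)→(18.5,1.5)  cross = 2.5·1.5 − 18.5·21 = -384.7500; (r_i+r_j)·cross = 21·-384.7500 = -8079.7500
edge 1: (18.5,1.5)→(10,32.5)  cross = 18.5·32.5 − 10·1.5 = 586.2500; (r_i+r_j)·cross = 28.5·586.2500 = 16708.1250
edge 2: (10,32.5)→(3.5,34.5)  cross = 10·34.5 − 3.5·32.5 = 231.2500; (r_i+r_j)·cross = 13.5·231.2500 = 3121.8750
edge 3: (3.5,34.5)→(2.5,21)  cross = 3.5·21 − 2.5·34.5 = -12.7500; (r_i+r_j)·cross = 6·-12.7500 = -76.5000
Σcross = 420.0000 → A = |Σcross|/2 = 210.0000 mm²
Σ(r_i+r_j)·cross = 11673.7500 → first moment M = |Σ|/6 = 1945.6250
R_c = M/A = 1945.6250/210.0000 = 9.2649 mm
θ = 123° = 2.146755 rad
V = θ·R_c·A = 2.146755·9.2649·210.0000 = 4176.780 mm³

Volume = 4176.780 mm³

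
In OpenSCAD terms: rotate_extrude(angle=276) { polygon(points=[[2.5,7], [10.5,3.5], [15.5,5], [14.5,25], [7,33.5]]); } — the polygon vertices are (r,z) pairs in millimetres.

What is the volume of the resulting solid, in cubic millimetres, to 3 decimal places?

Volume = 11973.526 mm³

Profile (r,z), 5 vertices: (2.5,7) (10.5,3.5) (15.5,5) (14.5,25) (7,33.5)
edge 0: (2.5,7)→(10.5,3.5)  cross = 2.5·3.5 − 10.5·7 = -64.7500; (r_i+r_j)·cross = 13·-64.7500 = -841.7500
edge 1: (10.5,3.5)→(15.5,5)  cross = 10.5·5 − 15.5·3.5 = -1.7500; (r_i+r_j)·cross = 26·-1.7500 = -45.5000
edge 2: (15.5,5)→(14.5,25)  cross = 15.5·25 − 14.5·5 = 315.0000; (r_i+r_j)·cross = 30·315.0000 = 9450.0000
edge 3: (14.5,25)→(7,33.5)  cross = 14.5·33.5 − 7·25 = 310.7500; (r_i+r_j)·cross = 21.5·310.7500 = 6681.1250
edge 4: (7,33.5)→(2.5,7)  cross = 7·7 − 2.5·33.5 = -34.7500; (r_i+r_j)·cross = 9.5·-34.7500 = -330.1250
Σcross = 524.5000 → A = |Σcross|/2 = 262.2500 mm²
Σ(r_i+r_j)·cross = 14913.7500 → first moment M = |Σ|/6 = 2485.6250
R_c = M/A = 2485.6250/262.2500 = 9.4781 mm
θ = 276° = 4.817109 rad
V = θ·R_c·A = 4.817109·9.4781·262.2500 = 11973.526 mm³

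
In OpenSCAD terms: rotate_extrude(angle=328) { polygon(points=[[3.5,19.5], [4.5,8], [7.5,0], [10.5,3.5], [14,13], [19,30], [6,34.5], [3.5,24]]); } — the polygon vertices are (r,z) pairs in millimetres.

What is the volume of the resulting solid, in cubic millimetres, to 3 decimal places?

Volume = 18247.775 mm³

Profile (r,z), 8 vertices: (3.5,19.5) (4.5,8) (7.5,0) (10.5,3.5) (14,13) (19,30) (6,34.5) (3.5,24)
edge 0: (3.5,19.5)→(4.5,8)  cross = 3.5·8 − 4.5·19.5 = -59.7500; (r_i+r_j)·cross = 8·-59.7500 = -478.0000
edge 1: (4.5,8)→(7.5,0)  cross = 4.5·0 − 7.5·8 = -60.0000; (r_i+r_j)·cross = 12·-60.0000 = -720.0000
edge 2: (7.5,0)→(10.5,3.5)  cross = 7.5·3.5 − 10.5·0 = 26.2500; (r_i+r_j)·cross = 18·26.2500 = 472.5000
edge 3: (10.5,3.5)→(14,13)  cross = 10.5·13 − 14·3.5 = 87.5000; (r_i+r_j)·cross = 24.5·87.5000 = 2143.7500
edge 4: (14,13)→(19,30)  cross = 14·30 − 19·13 = 173.0000; (r_i+r_j)·cross = 33·173.0000 = 5709.0000
edge 5: (19,30)→(6,34.5)  cross = 19·34.5 − 6·30 = 475.5000; (r_i+r_j)·cross = 25·475.5000 = 11887.5000
edge 6: (6,34.5)→(3.5,24)  cross = 6·24 − 3.5·34.5 = 23.2500; (r_i+r_j)·cross = 9.5·23.2500 = 220.8750
edge 7: (3.5,24)→(3.5,19.5)  cross = 3.5·19.5 − 3.5·24 = -15.7500; (r_i+r_j)·cross = 7·-15.7500 = -110.2500
Σcross = 650.0000 → A = |Σcross|/2 = 325.0000 mm²
Σ(r_i+r_j)·cross = 19125.3750 → first moment M = |Σ|/6 = 3187.5625
R_c = M/A = 3187.5625/325.0000 = 9.8079 mm
θ = 328° = 5.724680 rad
V = θ·R_c·A = 5.724680·9.8079·325.0000 = 18247.775 mm³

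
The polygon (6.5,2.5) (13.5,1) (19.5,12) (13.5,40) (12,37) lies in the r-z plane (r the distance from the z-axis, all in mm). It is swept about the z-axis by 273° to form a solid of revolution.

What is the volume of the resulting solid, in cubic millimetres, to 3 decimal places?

Volume = 16799.313 mm³

Profile (r,z), 5 vertices: (6.5,2.5) (13.5,1) (19.5,12) (13.5,40) (12,37)
edge 0: (6.5,2.5)→(13.5,1)  cross = 6.5·1 − 13.5·2.5 = -27.2500; (r_i+r_j)·cross = 20·-27.2500 = -545.0000
edge 1: (13.5,1)→(19.5,12)  cross = 13.5·12 − 19.5·1 = 142.5000; (r_i+r_j)·cross = 33·142.5000 = 4702.5000
edge 2: (19.5,12)→(13.5,40)  cross = 19.5·40 − 13.5·12 = 618.0000; (r_i+r_j)·cross = 33·618.0000 = 20394.0000
edge 3: (13.5,40)→(12,37)  cross = 13.5·37 − 12·40 = 19.5000; (r_i+r_j)·cross = 25.5·19.5000 = 497.2500
edge 4: (12,37)→(6.5,2.5)  cross = 12·2.5 − 6.5·37 = -210.5000; (r_i+r_j)·cross = 18.5·-210.5000 = -3894.2500
Σcross = 542.2500 → A = |Σcross|/2 = 271.1250 mm²
Σ(r_i+r_j)·cross = 21154.5000 → first moment M = |Σ|/6 = 3525.7500
R_c = M/A = 3525.7500/271.1250 = 13.0041 mm
θ = 273° = 4.764749 rad
V = θ·R_c·A = 4.764749·13.0041·271.1250 = 16799.313 mm³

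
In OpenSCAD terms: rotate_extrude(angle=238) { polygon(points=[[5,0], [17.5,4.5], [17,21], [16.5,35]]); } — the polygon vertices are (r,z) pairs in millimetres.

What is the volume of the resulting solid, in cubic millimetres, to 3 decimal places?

Volume = 10459.479 mm³

Profile (r,z), 4 vertices: (5,0) (17.5,4.5) (17,21) (16.5,35)
edge 0: (5,0)→(17.5,4.5)  cross = 5·4.5 − 17.5·0 = 22.5000; (r_i+r_j)·cross = 22.5·22.5000 = 506.2500
edge 1: (17.5,4.5)→(17,21)  cross = 17.5·21 − 17·4.5 = 291.0000; (r_i+r_j)·cross = 34.5·291.0000 = 10039.5000
edge 2: (17,21)→(16.5,35)  cross = 17·35 − 16.5·21 = 248.5000; (r_i+r_j)·cross = 33.5·248.5000 = 8324.7500
edge 3: (16.5,35)→(5,0)  cross = 16.5·0 − 5·35 = -175.0000; (r_i+r_j)·cross = 21.5·-175.0000 = -3762.5000
Σcross = 387.0000 → A = |Σcross|/2 = 193.5000 mm²
Σ(r_i+r_j)·cross = 15108.0000 → first moment M = |Σ|/6 = 2518.0000
R_c = M/A = 2518.0000/193.5000 = 13.0129 mm
θ = 238° = 4.153884 rad
V = θ·R_c·A = 4.153884·13.0129·193.5000 = 10459.479 mm³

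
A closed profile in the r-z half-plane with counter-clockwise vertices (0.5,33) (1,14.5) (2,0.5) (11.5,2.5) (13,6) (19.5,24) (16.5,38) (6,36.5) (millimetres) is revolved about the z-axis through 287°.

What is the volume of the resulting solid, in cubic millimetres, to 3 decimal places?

Profile (r,z), 8 vertices: (0.5,33) (1,14.5) (2,0.5) (11.5,2.5) (13,6) (19.5,24) (16.5,38) (6,36.5)
edge 0: (0.5,33)→(1,14.5)  cross = 0.5·14.5 − 1·33 = -25.7500; (r_i+r_j)·cross = 1.5·-25.7500 = -38.6250
edge 1: (1,14.5)→(2,0.5)  cross = 1·0.5 − 2·14.5 = -28.5000; (r_i+r_j)·cross = 3·-28.5000 = -85.5000
edge 2: (2,0.5)→(11.5,2.5)  cross = 2·2.5 − 11.5·0.5 = -0.7500; (r_i+r_j)·cross = 13.5·-0.7500 = -10.1250
edge 3: (11.5,2.5)→(13,6)  cross = 11.5·6 − 13·2.5 = 36.5000; (r_i+r_j)·cross = 24.5·36.5000 = 894.2500
edge 4: (13,6)→(19.5,24)  cross = 13·24 − 19.5·6 = 195.0000; (r_i+r_j)·cross = 32.5·195.0000 = 6337.5000
edge 5: (19.5,24)→(16.5,38)  cross = 19.5·38 − 16.5·24 = 345.0000; (r_i+r_j)·cross = 36·345.0000 = 12420.0000
edge 6: (16.5,38)→(6,36.5)  cross = 16.5·36.5 − 6·38 = 374.2500; (r_i+r_j)·cross = 22.5·374.2500 = 8420.6250
edge 7: (6,36.5)→(0.5,33)  cross = 6·33 − 0.5·36.5 = 179.7500; (r_i+r_j)·cross = 6.5·179.7500 = 1168.3750
Σcross = 1075.5000 → A = |Σcross|/2 = 537.7500 mm²
Σ(r_i+r_j)·cross = 29106.5000 → first moment M = |Σ|/6 = 4851.0833
R_c = M/A = 4851.0833/537.7500 = 9.0211 mm
θ = 287° = 5.009095 rad
V = θ·R_c·A = 5.009095·9.0211·537.7500 = 24299.537 mm³

Volume = 24299.537 mm³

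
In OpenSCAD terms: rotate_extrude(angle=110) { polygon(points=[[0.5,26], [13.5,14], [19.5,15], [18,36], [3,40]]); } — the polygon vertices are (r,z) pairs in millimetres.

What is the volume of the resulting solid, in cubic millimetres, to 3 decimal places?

Profile (r,z), 5 vertices: (0.5,26) (13.5,14) (19.5,15) (18,36) (3,40)
edge 0: (0.5,26)→(13.5,14)  cross = 0.5·14 − 13.5·26 = -344.0000; (r_i+r_j)·cross = 14·-344.0000 = -4816.0000
edge 1: (13.5,14)→(19.5,15)  cross = 13.5·15 − 19.5·14 = -70.5000; (r_i+r_j)·cross = 33·-70.5000 = -2326.5000
edge 2: (19.5,15)→(18,36)  cross = 19.5·36 − 18·15 = 432.0000; (r_i+r_j)·cross = 37.5·432.0000 = 16200.0000
edge 3: (18,36)→(3,40)  cross = 18·40 − 3·36 = 612.0000; (r_i+r_j)·cross = 21·612.0000 = 12852.0000
edge 4: (3,40)→(0.5,26)  cross = 3·26 − 0.5·40 = 58.0000; (r_i+r_j)·cross = 3.5·58.0000 = 203.0000
Σcross = 687.5000 → A = |Σcross|/2 = 343.7500 mm²
Σ(r_i+r_j)·cross = 22112.5000 → first moment M = |Σ|/6 = 3685.4167
R_c = M/A = 3685.4167/343.7500 = 10.7212 mm
θ = 110° = 1.919862 rad
V = θ·R_c·A = 1.919862·10.7212·343.7500 = 7075.492 mm³

Volume = 7075.492 mm³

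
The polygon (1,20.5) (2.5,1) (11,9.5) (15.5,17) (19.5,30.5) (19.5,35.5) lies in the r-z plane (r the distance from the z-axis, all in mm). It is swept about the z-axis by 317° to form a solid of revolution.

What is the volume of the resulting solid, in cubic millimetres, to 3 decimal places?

Profile (r,z), 6 vertices: (1,20.5) (2.5,1) (11,9.5) (15.5,17) (19.5,30.5) (19.5,35.5)
edge 0: (1,20.5)→(2.5,1)  cross = 1·1 − 2.5·20.5 = -50.2500; (r_i+r_j)·cross = 3.5·-50.2500 = -175.8750
edge 1: (2.5,1)→(11,9.5)  cross = 2.5·9.5 − 11·1 = 12.7500; (r_i+r_j)·cross = 13.5·12.7500 = 172.1250
edge 2: (11,9.5)→(15.5,17)  cross = 11·17 − 15.5·9.5 = 39.7500; (r_i+r_j)·cross = 26.5·39.7500 = 1053.3750
edge 3: (15.5,17)→(19.5,30.5)  cross = 15.5·30.5 − 19.5·17 = 141.2500; (r_i+r_j)·cross = 35·141.2500 = 4943.7500
edge 4: (19.5,30.5)→(19.5,35.5)  cross = 19.5·35.5 − 19.5·30.5 = 97.5000; (r_i+r_j)·cross = 39·97.5000 = 3802.5000
edge 5: (19.5,35.5)→(1,20.5)  cross = 19.5·20.5 − 1·35.5 = 364.2500; (r_i+r_j)·cross = 20.5·364.2500 = 7467.1250
Σcross = 605.2500 → A = |Σcross|/2 = 302.6250 mm²
Σ(r_i+r_j)·cross = 17263.0000 → first moment M = |Σ|/6 = 2877.1667
R_c = M/A = 2877.1667/302.6250 = 9.5074 mm
θ = 317° = 5.532694 rad
V = θ·R_c·A = 5.532694·9.5074·302.6250 = 15918.482 mm³

Volume = 15918.482 mm³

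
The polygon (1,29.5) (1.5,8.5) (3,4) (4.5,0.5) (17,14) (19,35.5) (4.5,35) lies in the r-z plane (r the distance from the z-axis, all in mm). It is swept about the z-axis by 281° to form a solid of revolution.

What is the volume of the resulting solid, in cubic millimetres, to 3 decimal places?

Volume = 20787.909 mm³

Profile (r,z), 7 vertices: (1,29.5) (1.5,8.5) (3,4) (4.5,0.5) (17,14) (19,35.5) (4.5,35)
edge 0: (1,29.5)→(1.5,8.5)  cross = 1·8.5 − 1.5·29.5 = -35.7500; (r_i+r_j)·cross = 2.5·-35.7500 = -89.3750
edge 1: (1.5,8.5)→(3,4)  cross = 1.5·4 − 3·8.5 = -19.5000; (r_i+r_j)·cross = 4.5·-19.5000 = -87.7500
edge 2: (3,4)→(4.5,0.5)  cross = 3·0.5 − 4.5·4 = -16.5000; (r_i+r_j)·cross = 7.5·-16.5000 = -123.7500
edge 3: (4.5,0.5)→(17,14)  cross = 4.5·14 − 17·0.5 = 54.5000; (r_i+r_j)·cross = 21.5·54.5000 = 1171.7500
edge 4: (17,14)→(19,35.5)  cross = 17·35.5 − 19·14 = 337.5000; (r_i+r_j)·cross = 36·337.5000 = 12150.0000
edge 5: (19,35.5)→(4.5,35)  cross = 19·35 − 4.5·35.5 = 505.2500; (r_i+r_j)·cross = 23.5·505.2500 = 11873.3750
edge 6: (4.5,35)→(1,29.5)  cross = 4.5·29.5 − 1·35 = 97.7500; (r_i+r_j)·cross = 5.5·97.7500 = 537.6250
Σcross = 923.2500 → A = |Σcross|/2 = 461.6250 mm²
Σ(r_i+r_j)·cross = 25431.8750 → first moment M = |Σ|/6 = 4238.6458
R_c = M/A = 4238.6458/461.6250 = 9.1820 mm
θ = 281° = 4.904375 rad
V = θ·R_c·A = 4.904375·9.1820·461.6250 = 20787.909 mm³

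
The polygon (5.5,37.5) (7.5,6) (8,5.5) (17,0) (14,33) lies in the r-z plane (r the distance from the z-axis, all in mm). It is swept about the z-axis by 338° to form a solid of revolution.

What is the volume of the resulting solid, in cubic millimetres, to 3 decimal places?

Volume = 18110.461 mm³

Profile (r,z), 5 vertices: (5.5,37.5) (7.5,6) (8,5.5) (17,0) (14,33)
edge 0: (5.5,37.5)→(7.5,6)  cross = 5.5·6 − 7.5·37.5 = -248.2500; (r_i+r_j)·cross = 13·-248.2500 = -3227.2500
edge 1: (7.5,6)→(8,5.5)  cross = 7.5·5.5 − 8·6 = -6.7500; (r_i+r_j)·cross = 15.5·-6.7500 = -104.6250
edge 2: (8,5.5)→(17,0)  cross = 8·0 − 17·5.5 = -93.5000; (r_i+r_j)·cross = 25·-93.5000 = -2337.5000
edge 3: (17,0)→(14,33)  cross = 17·33 − 14·0 = 561.0000; (r_i+r_j)·cross = 31·561.0000 = 17391.0000
edge 4: (14,33)→(5.5,37.5)  cross = 14·37.5 − 5.5·33 = 343.5000; (r_i+r_j)·cross = 19.5·343.5000 = 6698.2500
Σcross = 556.0000 → A = |Σcross|/2 = 278.0000 mm²
Σ(r_i+r_j)·cross = 18419.8750 → first moment M = |Σ|/6 = 3069.9792
R_c = M/A = 3069.9792/278.0000 = 11.0431 mm
θ = 338° = 5.899213 rad
V = θ·R_c·A = 5.899213·11.0431·278.0000 = 18110.461 mm³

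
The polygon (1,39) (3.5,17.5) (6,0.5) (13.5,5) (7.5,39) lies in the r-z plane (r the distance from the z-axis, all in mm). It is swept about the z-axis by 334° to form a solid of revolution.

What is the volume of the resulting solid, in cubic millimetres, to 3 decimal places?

Profile (r,z), 5 vertices: (1,39) (3.5,17.5) (6,0.5) (13.5,5) (7.5,39)
edge 0: (1,39)→(3.5,17.5)  cross = 1·17.5 − 3.5·39 = -119.0000; (r_i+r_j)·cross = 4.5·-119.0000 = -535.5000
edge 1: (3.5,17.5)→(6,0.5)  cross = 3.5·0.5 − 6·17.5 = -103.2500; (r_i+r_j)·cross = 9.5·-103.2500 = -980.8750
edge 2: (6,0.5)→(13.5,5)  cross = 6·5 − 13.5·0.5 = 23.2500; (r_i+r_j)·cross = 19.5·23.2500 = 453.3750
edge 3: (13.5,5)→(7.5,39)  cross = 13.5·39 − 7.5·5 = 489.0000; (r_i+r_j)·cross = 21·489.0000 = 10269.0000
edge 4: (7.5,39)→(1,39)  cross = 7.5·39 − 1·39 = 253.5000; (r_i+r_j)·cross = 8.5·253.5000 = 2154.7500
Σcross = 543.5000 → A = |Σcross|/2 = 271.7500 mm²
Σ(r_i+r_j)·cross = 11360.7500 → first moment M = |Σ|/6 = 1893.4583
R_c = M/A = 1893.4583/271.7500 = 6.9676 mm
θ = 334° = 5.829400 rad
V = θ·R_c·A = 5.829400·6.9676·271.7500 = 11037.725 mm³

Volume = 11037.725 mm³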